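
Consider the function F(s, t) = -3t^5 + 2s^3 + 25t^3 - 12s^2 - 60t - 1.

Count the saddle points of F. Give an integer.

F separates as a function of s plus a function of t, so ∇F=0 decouples.
∂F/∂s = 6s(s - 4) = 0 at s ∈ {0, 4}; ∂F/∂t = -15(t - 2)(t - 1)(t + 1)(t + 2) = 0 at t ∈ {-2, -1, 1, 2}.
The Hessian is diagonal: diag(F_ss, F_tt). Second derivatives: F_ss(0)=-24, F_ss(4)=24; F_tt(-2)=180, F_tt(-1)=-90, F_tt(1)=90, F_tt(2)=-180.
Saddle points occur where the two diagonal entries have opposite signs: (0, -2), (0, 1), (4, -1), (4, 2). Count: 4.

4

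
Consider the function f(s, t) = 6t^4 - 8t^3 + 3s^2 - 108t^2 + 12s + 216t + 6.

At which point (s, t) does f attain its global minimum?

(-2, -3)

f(s,t) separates as P(s) + Q(t) + 6, so its minimum is min P + min Q + 6.
P'(s) = 6s + 12 vanishes at s ∈ {-2}; Q'(t) = 24(t - 3)(t - 1)(t + 3) vanishes at t ∈ {-3, 1, 3}.
Local minima of P (where P''>0): P(-2)=-12. Local minima of Q: Q(-3)=-918, Q(3)=-54.
So the global minimum of f is P(-2) + Q(-3) + 6 = -12 − 918 + 6 = -924, attained at (-2, -3).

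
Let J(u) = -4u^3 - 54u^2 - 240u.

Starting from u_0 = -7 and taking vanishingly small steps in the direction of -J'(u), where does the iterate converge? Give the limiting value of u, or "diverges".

-5

J'(u) = -12(u + 4)(u + 5), so J'(-7) = -72.
Gradient descent moves in the -J' direction, i.e. u is increasing.
The nearest critical point in that direction is u = -5, where J'' = 12 > 0 (a local minimum). The iterate converges there.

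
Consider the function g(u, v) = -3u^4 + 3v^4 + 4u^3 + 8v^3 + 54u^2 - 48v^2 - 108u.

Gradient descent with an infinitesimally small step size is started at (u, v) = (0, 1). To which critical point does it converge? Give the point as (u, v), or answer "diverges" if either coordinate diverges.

g is separable, so gradient descent decouples: u follows -∂g/∂u, v follows -∂g/∂v.
∂g/∂u = -12(u - 3)(u - 1)(u + 3); at u=0 this is -108, so u increases.
∂g/∂v = 12v(v - 2)(v + 4); at v=1 this is -60, so v increases.
u converges to its nearest critical value 1 (a local min of the u-part); v converges to 2. The iterate converges to (1, 2).

(1, 2)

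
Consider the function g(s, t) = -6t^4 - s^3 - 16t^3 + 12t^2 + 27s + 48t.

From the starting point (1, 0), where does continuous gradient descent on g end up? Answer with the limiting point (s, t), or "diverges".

g is separable, so gradient descent decouples: s follows -∂g/∂s, t follows -∂g/∂t.
∂g/∂s = -3(s - 3)(s + 3); at s=1 this is 24, so s decreases.
∂g/∂t = -24(t - 1)(t + 1)(t + 2); at t=0 this is 48, so t decreases.
s converges to its nearest critical value -3 (a local min of the s-part); t converges to -1. The iterate converges to (-3, -1).

(-3, -1)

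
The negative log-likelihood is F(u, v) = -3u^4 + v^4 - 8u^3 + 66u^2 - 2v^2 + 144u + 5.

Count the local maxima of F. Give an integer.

F separates as a function of u plus a function of v, so ∇F=0 decouples.
∂F/∂u = -12(u - 3)(u + 1)(u + 4) = 0 at u ∈ {-4, -1, 3}; ∂F/∂v = 4v(v - 1)(v + 1) = 0 at v ∈ {-1, 0, 1}.
The Hessian is diagonal: diag(F_uu, F_vv). Second derivatives: F_uu(-4)=-252, F_uu(-1)=144, F_uu(3)=-336; F_vv(-1)=8, F_vv(0)=-4, F_vv(1)=8.
Local maxima occur where both diagonal entries negative: (-4, 0), (3, 0). Count: 2.

2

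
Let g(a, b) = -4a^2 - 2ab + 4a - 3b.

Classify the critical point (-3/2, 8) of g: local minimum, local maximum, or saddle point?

saddle point

The Hessian of g is constant: H = [[-8, -2], [-2, 0]].
det(H) = (-8)·0 − (-2)² = -4.
Since det(H) < 0, H is indefinite and the critical point is a saddle point.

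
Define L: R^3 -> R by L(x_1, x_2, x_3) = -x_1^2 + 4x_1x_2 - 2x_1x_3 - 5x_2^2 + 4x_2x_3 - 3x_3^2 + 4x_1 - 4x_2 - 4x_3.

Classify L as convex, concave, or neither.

L is quadratic, so its Hessian is the constant matrix H = [[-2, 4, -2], [4, -10, 4], [-2, 4, -6]].
Leading principal minors: -2, 4, -16.
Signs alternate −, +, − ⇒ H ≺ 0 ⇒ concave.

concave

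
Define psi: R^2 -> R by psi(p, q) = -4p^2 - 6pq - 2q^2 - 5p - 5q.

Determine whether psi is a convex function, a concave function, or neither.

neither

psi is quadratic, so its Hessian is the constant matrix H = [[-8, -6], [-6, -4]].
det(H) = -4, tr(H) = -12.
det(H) < 0, so H is indefinite: neither convex nor concave.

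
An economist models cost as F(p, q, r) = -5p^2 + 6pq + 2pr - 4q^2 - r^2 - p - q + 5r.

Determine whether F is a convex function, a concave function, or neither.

F is quadratic, so its Hessian is the constant matrix H = [[-10, 6, 2], [6, -8, 0], [2, 0, -2]].
Leading principal minors: -10, 44, -56.
Signs alternate −, +, − ⇒ H ≺ 0 ⇒ concave.

concave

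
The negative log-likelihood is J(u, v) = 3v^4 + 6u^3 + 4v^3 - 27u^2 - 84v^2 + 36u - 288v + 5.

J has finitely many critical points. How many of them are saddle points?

J separates as a function of u plus a function of v, so ∇J=0 decouples.
∂J/∂u = 18(u - 2)(u - 1) = 0 at u ∈ {1, 2}; ∂J/∂v = 12(v - 4)(v + 2)(v + 3) = 0 at v ∈ {-3, -2, 4}.
The Hessian is diagonal: diag(J_uu, J_vv). Second derivatives: J_uu(1)=-18, J_uu(2)=18; J_vv(-3)=84, J_vv(-2)=-72, J_vv(4)=504.
Saddle points occur where the two diagonal entries have opposite signs: (1, -3), (1, 4), (2, -2). Count: 3.

3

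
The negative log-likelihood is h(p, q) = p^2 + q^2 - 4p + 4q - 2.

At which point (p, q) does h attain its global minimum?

(2, -2)

h(p,q) separates as A(p) + B(q) − 2, so its minimum is min A + min B − 2.
A'(p) = 2p - 4 vanishes at p ∈ {2}; B'(q) = 2q + 4 vanishes at q ∈ {-2}.
Local minima of A (where A''>0): A(2)=-4. Local minima of B: B(-2)=-4.
So the global minimum of h is A(2) + B(-2) − 2 = -4 − 4 − 2 = -10, attained at (2, -2).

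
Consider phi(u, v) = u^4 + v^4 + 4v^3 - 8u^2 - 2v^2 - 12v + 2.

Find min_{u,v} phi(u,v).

phi(u,v) separates as P(u) + Q(v) + 2, so its minimum is min P + min Q + 2.
P'(u) = 4u(u - 2)(u + 2) vanishes at u ∈ {-2, 0, 2}; Q'(v) = 4(v - 1)(v + 1)(v + 3) vanishes at v ∈ {-3, -1, 1}.
Local minima of P (where P''>0): P(-2)=-16, P(2)=-16. Local minima of Q: Q(-3)=-9, Q(1)=-9.
So the global minimum of phi is P(-2) + Q(-3) + 2 = -16 − 9 + 2 = -23, attained at (-2, -3).

-23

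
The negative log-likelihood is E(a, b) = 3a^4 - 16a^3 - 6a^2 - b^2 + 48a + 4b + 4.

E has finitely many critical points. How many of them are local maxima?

1

E separates as a function of a plus a function of b, so ∇E=0 decouples.
∂E/∂a = 12(a - 4)(a - 1)(a + 1) = 0 at a ∈ {-1, 1, 4}; ∂E/∂b = -2(b - 2) = 0 at b ∈ {2}.
The Hessian is diagonal: diag(E_aa, E_bb). Second derivatives: E_aa(-1)=120, E_aa(1)=-72, E_aa(4)=180; E_bb(2)=-2.
Local maxima occur where both diagonal entries negative: (1, 2). Count: 1.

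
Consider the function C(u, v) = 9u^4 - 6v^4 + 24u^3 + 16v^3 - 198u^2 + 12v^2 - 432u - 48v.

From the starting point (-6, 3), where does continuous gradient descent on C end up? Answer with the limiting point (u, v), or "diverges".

diverges

C is separable, so gradient descent decouples: u follows -∂C/∂u, v follows -∂C/∂v.
∂C/∂u = 36(u - 3)(u + 1)(u + 4); at u=-6 this is -3240, so u increases.
∂C/∂v = -24(v - 2)(v - 1)(v + 1); at v=3 this is -192, so v increases.
The v-coordinate has no critical point in that direction and runs off to infinity.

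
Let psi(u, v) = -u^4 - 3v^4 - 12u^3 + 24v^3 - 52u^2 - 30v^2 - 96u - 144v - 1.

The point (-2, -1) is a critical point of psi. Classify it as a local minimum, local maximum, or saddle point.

local maximum

The mixed partial ∂²psi/∂u∂v is 0, so the Hessian at any point is diag(psi_uu, psi_vv) = diag(-4(3u^2 + 18u + 26), 12(-3v^2 + 12v - 5)).
At (-2, -1): H = diag(-8, -240).
Both eigenvalues are negative, so H is negative definite: a local maximum.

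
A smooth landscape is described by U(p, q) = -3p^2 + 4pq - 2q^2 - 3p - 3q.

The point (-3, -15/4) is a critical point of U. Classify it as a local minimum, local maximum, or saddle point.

The Hessian of U is constant: H = [[-6, 4], [4, -4]].
det(H) = (-6)·(-4) − 4² = 8.
det(H) > 0 and tr(H) = -10 < 0, so H is negative definite and the point is a local maximum.

local maximum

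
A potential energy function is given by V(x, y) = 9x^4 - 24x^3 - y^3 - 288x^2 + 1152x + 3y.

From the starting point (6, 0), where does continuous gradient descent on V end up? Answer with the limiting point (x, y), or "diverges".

V is separable, so gradient descent decouples: x follows -∂V/∂x, y follows -∂V/∂y.
∂V/∂x = 36(x - 4)(x - 2)(x + 4); at x=6 this is 2880, so x decreases.
∂V/∂y = -3(y - 1)(y + 1); at y=0 this is 3, so y decreases.
x converges to its nearest critical value 4 (a local min of the x-part); y converges to -1. The iterate converges to (4, -1).

(4, -1)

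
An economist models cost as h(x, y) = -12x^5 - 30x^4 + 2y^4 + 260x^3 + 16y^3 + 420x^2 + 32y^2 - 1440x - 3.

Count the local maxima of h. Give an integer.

h separates as a function of x plus a function of y, so ∇h=0 decouples.
∂h/∂x = -60(x - 3)(x - 1)(x + 2)(x + 4) = 0 at x ∈ {-4, -2, 1, 3}; ∂h/∂y = 8y(y + 2)(y + 4) = 0 at y ∈ {-4, -2, 0}.
The Hessian is diagonal: diag(h_xx, h_yy). Second derivatives: h_xx(-4)=4200, h_xx(-2)=-1800, h_xx(1)=1800, h_xx(3)=-4200; h_yy(-4)=64, h_yy(-2)=-32, h_yy(0)=64.
Local maxima occur where both diagonal entries negative: (-2, -2), (3, -2). Count: 2.

2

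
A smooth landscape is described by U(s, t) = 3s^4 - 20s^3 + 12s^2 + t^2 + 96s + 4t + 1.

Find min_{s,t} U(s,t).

-64

U(s,t) separates as P(s) + Q(t) + 1, so its minimum is min P + min Q + 1.
P'(s) = 12(s - 4)(s - 2)(s + 1) vanishes at s ∈ {-1, 2, 4}; Q'(t) = 2(t + 2) vanishes at t ∈ {-2}.
Local minima of P (where P''>0): P(-1)=-61, P(4)=64. Local minima of Q: Q(-2)=-4.
So the global minimum of U is P(-1) + Q(-2) + 1 = -61 − 4 + 1 = -64, attained at (-1, -2).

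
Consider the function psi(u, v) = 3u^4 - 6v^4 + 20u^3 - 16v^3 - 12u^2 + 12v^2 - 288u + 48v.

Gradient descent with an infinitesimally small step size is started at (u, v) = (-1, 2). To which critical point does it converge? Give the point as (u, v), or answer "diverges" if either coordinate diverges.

psi is separable, so gradient descent decouples: u follows -∂psi/∂u, v follows -∂psi/∂v.
∂psi/∂u = 12(u - 2)(u + 3)(u + 4); at u=-1 this is -216, so u increases.
∂psi/∂v = -24(v - 1)(v + 1)(v + 2); at v=2 this is -288, so v increases.
The v-coordinate has no critical point in that direction and runs off to infinity.

diverges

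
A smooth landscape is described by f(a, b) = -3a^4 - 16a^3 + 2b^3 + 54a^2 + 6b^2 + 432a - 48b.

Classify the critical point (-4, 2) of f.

saddle point

The mixed partial ∂²f/∂a∂b is 0, so the Hessian at any point is diag(f_aa, f_bb) = diag(12(-3a^2 - 8a + 9), 12(b + 1)).
At (-4, 2): H = diag(-84, 36).
The eigenvalues have opposite signs, so H is indefinite: a saddle point.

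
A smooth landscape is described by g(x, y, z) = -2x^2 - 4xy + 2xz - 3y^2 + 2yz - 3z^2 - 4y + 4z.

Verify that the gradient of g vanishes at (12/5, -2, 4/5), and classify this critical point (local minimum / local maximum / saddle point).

∇g = (-4x - 4y + 2z, -4x - 6y + 2z - 4, 2x + 2y - 6z + 4); substituting (12/5, -2, 4/5) gives ∇g = (0, 0, 0), so (12/5, -2, 4/5) is indeed a critical point.
The Hessian is constant: H = [[-4, -4, 2], [-4, -6, 2], [2, 2, -6]].
Leading principal minors: Δ₁ = -4, Δ₂ = 8, Δ₃ = -40.
The minors alternate sign starting negative (−, +, −), so H is negative definite: a local maximum.

local maximum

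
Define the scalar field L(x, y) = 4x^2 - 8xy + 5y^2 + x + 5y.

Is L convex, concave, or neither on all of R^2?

L is quadratic, so its Hessian is the constant matrix H = [[8, -8], [-8, 10]].
det(H) = 16, tr(H) = 18.
det(H) > 0 and tr(H) > 0, so H is positive definite everywhere: convex.

convex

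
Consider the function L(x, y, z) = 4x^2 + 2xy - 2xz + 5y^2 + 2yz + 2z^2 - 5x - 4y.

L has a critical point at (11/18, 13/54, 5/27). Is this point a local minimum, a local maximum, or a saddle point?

local minimum

The Hessian is constant: H = [[8, 2, -2], [2, 10, 2], [-2, 2, 4]].
Leading principal minors: Δ₁ = 8, Δ₂ = 76, Δ₃ = 216.
All leading minors are positive, so H is positive definite: a local minimum.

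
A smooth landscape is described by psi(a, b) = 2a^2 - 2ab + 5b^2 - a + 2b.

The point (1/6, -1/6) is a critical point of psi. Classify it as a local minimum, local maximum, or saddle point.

The Hessian of psi is constant: H = [[4, -2], [-2, 10]].
det(H) = 4·10 − (-2)² = 36.
det(H) > 0 and tr(H) = 14 > 0, so H is positive definite and the point is a local minimum.

local minimum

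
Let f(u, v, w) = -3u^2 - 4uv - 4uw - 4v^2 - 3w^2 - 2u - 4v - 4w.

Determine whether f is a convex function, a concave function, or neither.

concave

f is quadratic, so its Hessian is the constant matrix H = [[-6, -4, -4], [-4, -8, 0], [-4, 0, -6]].
Leading principal minors: -6, 32, -64.
Signs alternate −, +, − ⇒ H ≺ 0 ⇒ concave.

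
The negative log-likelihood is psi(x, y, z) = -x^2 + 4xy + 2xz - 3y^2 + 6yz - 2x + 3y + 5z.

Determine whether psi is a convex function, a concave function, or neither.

neither

psi is quadratic, so its Hessian is the constant matrix H = [[-2, 4, 2], [4, -6, 6], [2, 6, 0]].
Leading principal minors: -2, -4, 192.
Neither pattern holds ⇒ H is indefinite ⇒ neither convex nor concave.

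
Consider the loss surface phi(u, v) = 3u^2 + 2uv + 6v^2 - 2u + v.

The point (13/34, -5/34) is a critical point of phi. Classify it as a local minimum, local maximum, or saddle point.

local minimum

The Hessian of phi is constant: H = [[6, 2], [2, 12]].
det(H) = 6·12 − 2² = 68.
det(H) > 0 and tr(H) = 18 > 0, so H is positive definite and the point is a local minimum.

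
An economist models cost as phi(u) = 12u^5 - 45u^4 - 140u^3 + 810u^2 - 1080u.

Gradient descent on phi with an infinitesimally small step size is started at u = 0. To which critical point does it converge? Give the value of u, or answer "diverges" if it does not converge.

1

phi'(u) = 60(u - 3)(u - 2)(u - 1)(u + 3), so phi'(0) = -1080.
Gradient descent moves in the -phi' direction, i.e. u is increasing.
The nearest critical point in that direction is u = 1, where phi'' = 480 > 0 (a local minimum). The iterate converges there.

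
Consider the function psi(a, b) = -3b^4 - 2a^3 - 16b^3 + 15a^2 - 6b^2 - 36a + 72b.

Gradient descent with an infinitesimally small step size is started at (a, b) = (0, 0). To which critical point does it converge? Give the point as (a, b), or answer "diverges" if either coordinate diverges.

(2, -2)

psi is separable, so gradient descent decouples: a follows -∂psi/∂a, b follows -∂psi/∂b.
∂psi/∂a = -6(a - 3)(a - 2); at a=0 this is -36, so a increases.
∂psi/∂b = -12(b - 1)(b + 2)(b + 3); at b=0 this is 72, so b decreases.
a converges to its nearest critical value 2 (a local min of the a-part); b converges to -2. The iterate converges to (2, -2).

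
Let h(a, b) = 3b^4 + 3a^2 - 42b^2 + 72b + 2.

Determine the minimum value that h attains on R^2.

-349

h(a,b) separates as P(a) + Q(b) + 2, so its minimum is min P + min Q + 2.
P'(a) = 6a vanishes at a ∈ {0}; Q'(b) = 12(b - 2)(b - 1)(b + 3) vanishes at b ∈ {-3, 1, 2}.
Local minima of P (where P''>0): P(0)=0. Local minima of Q: Q(-3)=-351, Q(2)=24.
So the global minimum of h is P(0) + Q(-3) + 2 = 0 − 351 + 2 = -349, attained at (0, -3).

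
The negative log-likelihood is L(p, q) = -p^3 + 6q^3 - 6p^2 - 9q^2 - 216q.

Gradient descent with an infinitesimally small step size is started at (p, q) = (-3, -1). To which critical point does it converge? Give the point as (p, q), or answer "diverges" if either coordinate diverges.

L is separable, so gradient descent decouples: p follows -∂L/∂p, q follows -∂L/∂q.
∂L/∂p = -3p(p + 4); at p=-3 this is 9, so p decreases.
∂L/∂q = 18(q - 4)(q + 3); at q=-1 this is -180, so q increases.
p converges to its nearest critical value -4 (a local min of the p-part); q converges to 4. The iterate converges to (-4, 4).

(-4, 4)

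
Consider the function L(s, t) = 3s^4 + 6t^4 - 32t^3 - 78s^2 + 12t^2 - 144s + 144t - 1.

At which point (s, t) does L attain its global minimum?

L(s,t) separates as P(s) + Q(t) − 1, so its minimum is min P + min Q − 1.
P'(s) = 12(s - 4)(s + 1)(s + 3) vanishes at s ∈ {-3, -1, 4}; Q'(t) = 24(t - 3)(t - 2)(t + 1) vanishes at t ∈ {-1, 2, 3}.
Local minima of P (where P''>0): P(-3)=-27, P(4)=-1056. Local minima of Q: Q(-1)=-94, Q(3)=162.
So the global minimum of L is P(4) + Q(-1) − 1 = -1056 − 94 − 1 = -1151, attained at (4, -1).

(4, -1)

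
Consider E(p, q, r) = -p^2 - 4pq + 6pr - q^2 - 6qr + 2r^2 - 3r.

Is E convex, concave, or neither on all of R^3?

E is quadratic, so its Hessian is the constant matrix H = [[-2, -4, 6], [-4, -2, -6], [6, -6, 4]].
Leading principal minors: -2, -12, 384.
Neither pattern holds ⇒ H is indefinite ⇒ neither convex nor concave.

neither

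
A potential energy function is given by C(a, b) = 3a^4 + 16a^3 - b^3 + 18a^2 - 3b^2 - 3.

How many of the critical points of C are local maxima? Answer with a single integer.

C separates as a function of a plus a function of b, so ∇C=0 decouples.
∂C/∂a = 12a(a + 1)(a + 3) = 0 at a ∈ {-3, -1, 0}; ∂C/∂b = -3b(b + 2) = 0 at b ∈ {-2, 0}.
The Hessian is diagonal: diag(C_aa, C_bb). Second derivatives: C_aa(-3)=72, C_aa(-1)=-24, C_aa(0)=36; C_bb(-2)=6, C_bb(0)=-6.
Local maxima occur where both diagonal entries negative: (-1, 0). Count: 1.

1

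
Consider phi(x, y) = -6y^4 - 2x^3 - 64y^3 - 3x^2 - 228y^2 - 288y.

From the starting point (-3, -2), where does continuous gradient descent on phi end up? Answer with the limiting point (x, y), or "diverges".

(-1, -3)

phi is separable, so gradient descent decouples: x follows -∂phi/∂x, y follows -∂phi/∂y.
∂phi/∂x = -6x(x + 1); at x=-3 this is -36, so x increases.
∂phi/∂y = -24(y + 1)(y + 3)(y + 4); at y=-2 this is 48, so y decreases.
x converges to its nearest critical value -1 (a local min of the x-part); y converges to -3. The iterate converges to (-1, -3).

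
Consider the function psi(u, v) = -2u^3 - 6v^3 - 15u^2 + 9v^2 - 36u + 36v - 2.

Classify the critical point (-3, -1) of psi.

The mixed partial ∂²psi/∂u∂v is 0, so the Hessian at any point is diag(psi_uu, psi_vv) = diag(-6(2u + 5), 18(-2v + 1)).
At (-3, -1): H = diag(6, 54).
Both eigenvalues are positive, so H is positive definite: a local minimum.

local minimum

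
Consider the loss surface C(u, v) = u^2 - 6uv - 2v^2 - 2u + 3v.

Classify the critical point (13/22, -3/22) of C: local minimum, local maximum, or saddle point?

The Hessian of C is constant: H = [[2, -6], [-6, -4]].
det(H) = 2·(-4) − (-6)² = -44.
Since det(H) < 0, H is indefinite and the critical point is a saddle point.

saddle point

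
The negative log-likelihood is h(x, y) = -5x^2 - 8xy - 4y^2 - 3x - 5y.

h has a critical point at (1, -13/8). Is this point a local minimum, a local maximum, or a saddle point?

The Hessian of h is constant: H = [[-10, -8], [-8, -8]].
det(H) = (-10)·(-8) − (-8)² = 16.
det(H) > 0 and tr(H) = -18 < 0, so H is negative definite and the point is a local maximum.

local maximum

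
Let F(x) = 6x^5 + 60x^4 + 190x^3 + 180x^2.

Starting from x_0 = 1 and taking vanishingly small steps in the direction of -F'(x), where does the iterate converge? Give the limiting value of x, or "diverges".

F'(x) = 30x(x + 1)(x + 3)(x + 4), so F'(1) = 1200.
Gradient descent moves in the -F' direction, i.e. x is decreasing.
The nearest critical point in that direction is x = 0, where F'' = 360 > 0 (a local minimum). The iterate converges there.

0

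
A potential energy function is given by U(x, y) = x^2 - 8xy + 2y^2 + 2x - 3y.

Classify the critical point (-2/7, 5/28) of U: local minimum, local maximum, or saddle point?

The Hessian of U is constant: H = [[2, -8], [-8, 4]].
det(H) = 2·4 − (-8)² = -56.
Since det(H) < 0, H is indefinite and the critical point is a saddle point.

saddle point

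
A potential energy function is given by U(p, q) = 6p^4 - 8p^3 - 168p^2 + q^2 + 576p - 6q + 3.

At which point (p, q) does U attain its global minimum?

U(p,q) separates as A(p) + B(q) + 3, so its minimum is min A + min B + 3.
A'(p) = 24(p - 3)(p - 2)(p + 4) vanishes at p ∈ {-4, 2, 3}; B'(q) = 2q - 6 vanishes at q ∈ {3}.
Local minima of A (where A''>0): A(-4)=-2944, A(3)=486. Local minima of B: B(3)=-9.
So the global minimum of U is A(-4) + B(3) + 3 = -2944 − 9 + 3 = -2950, attained at (-4, 3).

(-4, 3)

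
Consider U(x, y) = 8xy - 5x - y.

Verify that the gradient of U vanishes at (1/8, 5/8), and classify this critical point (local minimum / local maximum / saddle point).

∇U = (8y - 5, 8x - 1); substituting (1/8, 5/8) gives ∇U = (0, 0), so (1/8, 5/8) is indeed a critical point.
The Hessian of U is constant: H = [[0, 8], [8, 0]].
det(H) = 0·0 − 8² = -64.
Since det(H) < 0, H is indefinite and the critical point is a saddle point.

saddle point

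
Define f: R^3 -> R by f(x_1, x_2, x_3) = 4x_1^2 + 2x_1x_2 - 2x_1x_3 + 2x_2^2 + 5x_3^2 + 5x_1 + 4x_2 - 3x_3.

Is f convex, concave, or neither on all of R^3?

convex

f is quadratic, so its Hessian is the constant matrix H = [[8, 2, -2], [2, 4, 0], [-2, 0, 10]].
Leading principal minors: 8, 28, 264.
All positive ⇒ H ≻ 0 ⇒ convex.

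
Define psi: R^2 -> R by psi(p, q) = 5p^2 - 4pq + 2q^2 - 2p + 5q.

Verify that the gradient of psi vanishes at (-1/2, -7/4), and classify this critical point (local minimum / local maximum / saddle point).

∇psi = (10p - 4q - 2, -4p + 4q + 5); substituting (-1/2, -7/4) gives ∇psi = (0, 0), so (-1/2, -7/4) is indeed a critical point.
The Hessian of psi is constant: H = [[10, -4], [-4, 4]].
det(H) = 10·4 − (-4)² = 24.
det(H) > 0 and tr(H) = 14 > 0, so H is positive definite and the point is a local minimum.

local minimum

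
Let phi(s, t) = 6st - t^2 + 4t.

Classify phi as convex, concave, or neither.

neither

phi is quadratic, so its Hessian is the constant matrix H = [[0, 6], [6, -2]].
det(H) = -36, tr(H) = -2.
det(H) < 0, so H is indefinite: neither convex nor concave.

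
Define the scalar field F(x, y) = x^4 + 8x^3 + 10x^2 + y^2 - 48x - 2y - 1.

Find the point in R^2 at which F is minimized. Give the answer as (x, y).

(1, 1)

F(x,y) separates as P(x) + Q(y) − 1, so its minimum is min P + min Q − 1.
P'(x) = 4(x - 1)(x + 3)(x + 4) vanishes at x ∈ {-4, -3, 1}; Q'(y) = 2y - 2 vanishes at y ∈ {1}.
Local minima of P (where P''>0): P(-4)=96, P(1)=-29. Local minima of Q: Q(1)=-1.
So the global minimum of F is P(1) + Q(1) − 1 = -29 − 1 − 1 = -31, attained at (1, 1).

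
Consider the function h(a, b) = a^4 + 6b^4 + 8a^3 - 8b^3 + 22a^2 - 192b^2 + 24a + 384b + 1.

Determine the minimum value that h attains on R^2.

h(a,b) separates as P(a) + Q(b) + 1, so its minimum is min P + min Q + 1.
P'(a) = 4(a + 1)(a + 2)(a + 3) vanishes at a ∈ {-3, -2, -1}; Q'(b) = 24(b - 4)(b - 1)(b + 4) vanishes at b ∈ {-4, 1, 4}.
Local minima of P (where P''>0): P(-3)=-9, P(-1)=-9. Local minima of Q: Q(-4)=-2560, Q(4)=-512.
So the global minimum of h is P(-3) + Q(-4) + 1 = -9 − 2560 + 1 = -2568, attained at (-3, -4).

-2568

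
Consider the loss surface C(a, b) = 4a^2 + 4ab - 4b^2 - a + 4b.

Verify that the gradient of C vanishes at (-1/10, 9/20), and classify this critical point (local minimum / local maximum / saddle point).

saddle point

∇C = (8a + 4b - 1, 4a - 8b + 4); substituting (-1/10, 9/20) gives ∇C = (0, 0), so (-1/10, 9/20) is indeed a critical point.
The Hessian of C is constant: H = [[8, 4], [4, -8]].
det(H) = 8·(-8) − 4² = -80.
Since det(H) < 0, H is indefinite and the critical point is a saddle point.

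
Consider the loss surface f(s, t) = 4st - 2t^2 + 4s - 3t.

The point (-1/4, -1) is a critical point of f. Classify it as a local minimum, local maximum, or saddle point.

The Hessian of f is constant: H = [[0, 4], [4, -4]].
det(H) = 0·(-4) − 4² = -16.
Since det(H) < 0, H is indefinite and the critical point is a saddle point.

saddle point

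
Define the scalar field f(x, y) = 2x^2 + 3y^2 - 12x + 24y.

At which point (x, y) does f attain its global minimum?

f(x,y) separates as P(x) + Q(y), so its minimum is min P + min Q.
P'(x) = 4x - 12 vanishes at x ∈ {3}; Q'(y) = 6y + 24 vanishes at y ∈ {-4}.
Local minima of P (where P''>0): P(3)=-18. Local minima of Q: Q(-4)=-48.
So the global minimum of f is P(3) + Q(-4) = -18 − 48 = -66, attained at (3, -4).

(3, -4)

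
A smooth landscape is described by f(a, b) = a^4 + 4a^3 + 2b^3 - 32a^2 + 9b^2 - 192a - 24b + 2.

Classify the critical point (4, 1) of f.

The mixed partial ∂²f/∂a∂b is 0, so the Hessian at any point is diag(f_aa, f_bb) = diag(4(3a^2 + 6a - 16), 6(2b + 3)).
At (4, 1): H = diag(224, 30).
Both eigenvalues are positive, so H is positive definite: a local minimum.

local minimum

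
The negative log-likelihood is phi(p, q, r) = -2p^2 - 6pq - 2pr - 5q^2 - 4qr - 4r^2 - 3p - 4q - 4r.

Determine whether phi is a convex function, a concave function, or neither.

phi is quadratic, so its Hessian is the constant matrix H = [[-4, -6, -2], [-6, -10, -4], [-2, -4, -8]].
Leading principal minors: -4, 4, -24.
Signs alternate −, +, − ⇒ H ≺ 0 ⇒ concave.

concave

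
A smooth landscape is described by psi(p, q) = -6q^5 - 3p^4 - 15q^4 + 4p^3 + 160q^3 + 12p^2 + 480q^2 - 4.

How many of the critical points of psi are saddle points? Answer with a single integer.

psi separates as a function of p plus a function of q, so ∇psi=0 decouples.
∂psi/∂p = -12p(p - 2)(p + 1) = 0 at p ∈ {-1, 0, 2}; ∂psi/∂q = -30q(q - 4)(q + 2)(q + 4) = 0 at q ∈ {-4, -2, 0, 4}.
The Hessian is diagonal: diag(psi_pp, psi_qq). Second derivatives: psi_pp(-1)=-36, psi_pp(0)=24, psi_pp(2)=-72; psi_qq(-4)=1920, psi_qq(-2)=-720, psi_qq(0)=960, psi_qq(4)=-5760.
Saddle points occur where the two diagonal entries have opposite signs: (-1, -4), (-1, 0), (0, -2), (0, 4), (2, -4), (2, 0). Count: 6.

6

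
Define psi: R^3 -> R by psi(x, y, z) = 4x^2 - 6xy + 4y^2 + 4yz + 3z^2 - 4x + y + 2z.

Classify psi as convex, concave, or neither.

psi is quadratic, so its Hessian is the constant matrix H = [[8, -6, 0], [-6, 8, 4], [0, 4, 6]].
Leading principal minors: 8, 28, 40.
All positive ⇒ H ≻ 0 ⇒ convex.

convex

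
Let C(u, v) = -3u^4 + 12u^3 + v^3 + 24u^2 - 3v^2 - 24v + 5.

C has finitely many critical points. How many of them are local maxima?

2

C separates as a function of u plus a function of v, so ∇C=0 decouples.
∂C/∂u = -12u(u - 4)(u + 1) = 0 at u ∈ {-1, 0, 4}; ∂C/∂v = 3(v - 4)(v + 2) = 0 at v ∈ {-2, 4}.
The Hessian is diagonal: diag(C_uu, C_vv). Second derivatives: C_uu(-1)=-60, C_uu(0)=48, C_uu(4)=-240; C_vv(-2)=-18, C_vv(4)=18.
Local maxima occur where both diagonal entries negative: (-1, -2), (4, -2). Count: 2.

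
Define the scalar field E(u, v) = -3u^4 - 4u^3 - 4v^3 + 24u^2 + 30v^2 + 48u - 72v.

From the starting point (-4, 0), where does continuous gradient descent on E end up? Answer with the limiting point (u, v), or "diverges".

E is separable, so gradient descent decouples: u follows -∂E/∂u, v follows -∂E/∂v.
∂E/∂u = -12(u - 2)(u + 1)(u + 2); at u=-4 this is 432, so u decreases.
∂E/∂v = -12(v - 3)(v - 2); at v=0 this is -72, so v increases.
The u-coordinate has no critical point in that direction and runs off to infinity.

diverges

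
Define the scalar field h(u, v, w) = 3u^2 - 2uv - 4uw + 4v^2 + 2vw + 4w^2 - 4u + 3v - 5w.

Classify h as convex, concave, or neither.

convex

h is quadratic, so its Hessian is the constant matrix H = [[6, -2, -4], [-2, 8, 2], [-4, 2, 8]].
Leading principal minors: 6, 44, 232.
All positive ⇒ H ≻ 0 ⇒ convex.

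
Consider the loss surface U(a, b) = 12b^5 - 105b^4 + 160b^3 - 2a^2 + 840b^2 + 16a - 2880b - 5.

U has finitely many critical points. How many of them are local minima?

U separates as a function of a plus a function of b, so ∇U=0 decouples.
∂U/∂a = -4(a - 4) = 0 at a ∈ {4}; ∂U/∂b = 60(b - 4)(b - 3)(b - 2)(b + 2) = 0 at b ∈ {-2, 2, 3, 4}.
The Hessian is diagonal: diag(U_aa, U_bb). Second derivatives: U_aa(4)=-4; U_bb(-2)=-7200, U_bb(2)=480, U_bb(3)=-300, U_bb(4)=720.
Local minima occur where both diagonal entries positive: none. Count: 0.

0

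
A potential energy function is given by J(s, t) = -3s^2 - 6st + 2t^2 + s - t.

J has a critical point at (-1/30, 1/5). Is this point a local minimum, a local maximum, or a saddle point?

saddle point

The Hessian of J is constant: H = [[-6, -6], [-6, 4]].
det(H) = (-6)·4 − (-6)² = -60.
Since det(H) < 0, H is indefinite and the critical point is a saddle point.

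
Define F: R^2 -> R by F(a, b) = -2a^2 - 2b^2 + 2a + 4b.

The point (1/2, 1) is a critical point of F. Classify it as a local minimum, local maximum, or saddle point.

The Hessian of F is constant: H = [[-4, 0], [0, -4]].
det(H) = (-4)·(-4) − 0² = 16.
det(H) > 0 and tr(H) = -8 < 0, so H is negative definite and the point is a local maximum.

local maximum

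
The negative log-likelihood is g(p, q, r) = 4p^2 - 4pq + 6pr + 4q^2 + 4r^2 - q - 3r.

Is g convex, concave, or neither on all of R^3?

convex

g is quadratic, so its Hessian is the constant matrix H = [[8, -4, 6], [-4, 8, 0], [6, 0, 8]].
Leading principal minors: 8, 48, 96.
All positive ⇒ H ≻ 0 ⇒ convex.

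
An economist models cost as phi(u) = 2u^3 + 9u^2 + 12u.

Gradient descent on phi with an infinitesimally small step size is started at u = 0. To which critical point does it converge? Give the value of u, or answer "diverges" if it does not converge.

-1

phi'(u) = 6(u + 1)(u + 2), so phi'(0) = 12.
Gradient descent moves in the -phi' direction, i.e. u is decreasing.
The nearest critical point in that direction is u = -1, where phi'' = 6 > 0 (a local minimum). The iterate converges there.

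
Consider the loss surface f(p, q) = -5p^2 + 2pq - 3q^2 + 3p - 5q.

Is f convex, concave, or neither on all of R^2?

concave

f is quadratic, so its Hessian is the constant matrix H = [[-10, 2], [2, -6]].
det(H) = 56, tr(H) = -16.
det(H) > 0 and tr(H) < 0, so H is negative definite everywhere: concave.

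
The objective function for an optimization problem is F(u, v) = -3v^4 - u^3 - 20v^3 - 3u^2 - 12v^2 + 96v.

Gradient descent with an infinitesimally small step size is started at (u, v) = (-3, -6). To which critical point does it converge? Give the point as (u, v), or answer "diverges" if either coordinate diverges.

diverges

F is separable, so gradient descent decouples: u follows -∂F/∂u, v follows -∂F/∂v.
∂F/∂u = -3u(u + 2); at u=-3 this is -9, so u increases.
∂F/∂v = -12(v - 1)(v + 2)(v + 4); at v=-6 this is 672, so v decreases.
The v-coordinate has no critical point in that direction and runs off to infinity.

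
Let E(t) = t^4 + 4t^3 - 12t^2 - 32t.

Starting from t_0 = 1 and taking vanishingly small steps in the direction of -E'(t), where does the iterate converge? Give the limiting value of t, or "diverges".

E'(t) = 4(t - 2)(t + 1)(t + 4), so E'(1) = -40.
Gradient descent moves in the -E' direction, i.e. t is increasing.
The nearest critical point in that direction is t = 2, where E'' = 72 > 0 (a local minimum). The iterate converges there.

2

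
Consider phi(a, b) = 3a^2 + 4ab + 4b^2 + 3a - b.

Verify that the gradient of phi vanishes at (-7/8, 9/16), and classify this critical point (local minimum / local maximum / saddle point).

local minimum

∇phi = (6a + 4b + 3, 4a + 8b - 1); substituting (-7/8, 9/16) gives ∇phi = (0, 0), so (-7/8, 9/16) is indeed a critical point.
The Hessian of phi is constant: H = [[6, 4], [4, 8]].
det(H) = 6·8 − 4² = 32.
det(H) > 0 and tr(H) = 14 > 0, so H is positive definite and the point is a local minimum.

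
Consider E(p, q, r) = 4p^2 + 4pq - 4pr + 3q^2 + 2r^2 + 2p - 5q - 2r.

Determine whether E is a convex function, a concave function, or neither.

convex

E is quadratic, so its Hessian is the constant matrix H = [[8, 4, -4], [4, 6, 0], [-4, 0, 4]].
Leading principal minors: 8, 32, 32.
All positive ⇒ H ≻ 0 ⇒ convex.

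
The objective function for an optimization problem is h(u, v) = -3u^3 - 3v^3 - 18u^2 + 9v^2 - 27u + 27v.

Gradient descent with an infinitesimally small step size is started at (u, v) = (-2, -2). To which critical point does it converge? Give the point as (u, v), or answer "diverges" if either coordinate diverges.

h is separable, so gradient descent decouples: u follows -∂h/∂u, v follows -∂h/∂v.
∂h/∂u = -9(u + 1)(u + 3); at u=-2 this is 9, so u decreases.
∂h/∂v = -9(v - 3)(v + 1); at v=-2 this is -45, so v increases.
u converges to its nearest critical value -3 (a local min of the u-part); v converges to -1. The iterate converges to (-3, -1).

(-3, -1)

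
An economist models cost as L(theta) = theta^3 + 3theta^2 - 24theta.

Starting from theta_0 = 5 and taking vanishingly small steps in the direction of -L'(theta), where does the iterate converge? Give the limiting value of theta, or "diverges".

L'(theta) = 3(theta - 2)(theta + 4), so L'(5) = 81.
Gradient descent moves in the -L' direction, i.e. theta is decreasing.
The nearest critical point in that direction is theta = 2, where L'' = 18 > 0 (a local minimum). The iterate converges there.

2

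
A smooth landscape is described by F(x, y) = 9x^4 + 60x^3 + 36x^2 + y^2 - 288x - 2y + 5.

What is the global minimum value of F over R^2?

F(x,y) separates as P(x) + Q(y) + 5, so its minimum is min P + min Q + 5.
P'(x) = 36(x - 1)(x + 2)(x + 4) vanishes at x ∈ {-4, -2, 1}; Q'(y) = 2y - 2 vanishes at y ∈ {1}.
Local minima of P (where P''>0): P(-4)=192, P(1)=-183. Local minima of Q: Q(1)=-1.
So the global minimum of F is P(1) + Q(1) + 5 = -183 − 1 + 5 = -179, attained at (1, 1).

-179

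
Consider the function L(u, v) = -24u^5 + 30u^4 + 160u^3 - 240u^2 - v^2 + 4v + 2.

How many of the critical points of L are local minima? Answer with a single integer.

0

L separates as a function of u plus a function of v, so ∇L=0 decouples.
∂L/∂u = -120u(u - 2)(u - 1)(u + 2) = 0 at u ∈ {-2, 0, 1, 2}; ∂L/∂v = -2(v - 2) = 0 at v ∈ {2}.
The Hessian is diagonal: diag(L_uu, L_vv). Second derivatives: L_uu(-2)=2880, L_uu(0)=-480, L_uu(1)=360, L_uu(2)=-960; L_vv(2)=-2.
Local minima occur where both diagonal entries positive: none. Count: 0.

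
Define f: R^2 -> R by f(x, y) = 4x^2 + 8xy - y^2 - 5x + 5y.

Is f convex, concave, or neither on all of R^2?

f is quadratic, so its Hessian is the constant matrix H = [[8, 8], [8, -2]].
det(H) = -80, tr(H) = 6.
det(H) < 0, so H is indefinite: neither convex nor concave.

neither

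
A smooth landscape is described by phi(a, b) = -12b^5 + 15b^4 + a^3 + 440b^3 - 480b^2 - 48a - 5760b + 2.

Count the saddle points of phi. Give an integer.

phi separates as a function of a plus a function of b, so ∇phi=0 decouples.
∂phi/∂a = 3(a - 4)(a + 4) = 0 at a ∈ {-4, 4}; ∂phi/∂b = -60(b - 4)(b - 3)(b + 2)(b + 4) = 0 at b ∈ {-4, -2, 3, 4}.
The Hessian is diagonal: diag(phi_aa, phi_bb). Second derivatives: phi_aa(-4)=-24, phi_aa(4)=24; phi_bb(-4)=6720, phi_bb(-2)=-3600, phi_bb(3)=2100, phi_bb(4)=-2880.
Saddle points occur where the two diagonal entries have opposite signs: (-4, -4), (-4, 3), (4, -2), (4, 4). Count: 4.

4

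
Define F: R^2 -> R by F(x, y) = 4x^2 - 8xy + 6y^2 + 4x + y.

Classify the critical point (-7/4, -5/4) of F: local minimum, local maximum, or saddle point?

The Hessian of F is constant: H = [[8, -8], [-8, 12]].
det(H) = 8·12 − (-8)² = 32.
det(H) > 0 and tr(H) = 20 > 0, so H is positive definite and the point is a local minimum.

local minimum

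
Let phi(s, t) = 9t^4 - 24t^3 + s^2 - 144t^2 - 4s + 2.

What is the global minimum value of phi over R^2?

-1538

phi(s,t) separates as P(s) + Q(t) + 2, so its minimum is min P + min Q + 2.
P'(s) = 2s - 4 vanishes at s ∈ {2}; Q'(t) = 36t(t - 4)(t + 2) vanishes at t ∈ {-2, 0, 4}.
Local minima of P (where P''>0): P(2)=-4. Local minima of Q: Q(-2)=-240, Q(4)=-1536.
So the global minimum of phi is P(2) + Q(4) + 2 = -4 − 1536 + 2 = -1538, attained at (2, 4).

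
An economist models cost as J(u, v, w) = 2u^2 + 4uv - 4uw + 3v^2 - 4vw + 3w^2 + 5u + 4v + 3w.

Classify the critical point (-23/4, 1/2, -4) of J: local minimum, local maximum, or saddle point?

The Hessian is constant: H = [[4, 4, -4], [4, 6, -4], [-4, -4, 6]].
Leading principal minors: Δ₁ = 4, Δ₂ = 8, Δ₃ = 16.
All leading minors are positive, so H is positive definite: a local minimum.

local minimum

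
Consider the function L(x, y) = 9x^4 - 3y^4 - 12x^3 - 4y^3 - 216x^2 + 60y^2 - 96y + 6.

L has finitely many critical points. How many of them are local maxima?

L separates as a function of x plus a function of y, so ∇L=0 decouples.
∂L/∂x = 36x(x - 4)(x + 3) = 0 at x ∈ {-3, 0, 4}; ∂L/∂y = -12(y - 2)(y - 1)(y + 4) = 0 at y ∈ {-4, 1, 2}.
The Hessian is diagonal: diag(L_xx, L_yy). Second derivatives: L_xx(-3)=756, L_xx(0)=-432, L_xx(4)=1008; L_yy(-4)=-360, L_yy(1)=60, L_yy(2)=-72.
Local maxima occur where both diagonal entries negative: (0, -4), (0, 2). Count: 2.

2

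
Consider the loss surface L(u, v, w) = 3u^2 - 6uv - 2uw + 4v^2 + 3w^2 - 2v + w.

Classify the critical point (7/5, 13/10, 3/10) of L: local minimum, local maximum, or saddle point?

The Hessian is constant: H = [[6, -6, -2], [-6, 8, 0], [-2, 0, 6]].
Leading principal minors: Δ₁ = 6, Δ₂ = 12, Δ₃ = 40.
All leading minors are positive, so H is positive definite: a local minimum.

local minimum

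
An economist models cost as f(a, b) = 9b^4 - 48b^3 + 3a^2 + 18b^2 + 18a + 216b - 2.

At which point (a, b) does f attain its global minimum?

f(a,b) separates as P(a) + Q(b) − 2, so its minimum is min P + min Q − 2.
P'(a) = 6a + 18 vanishes at a ∈ {-3}; Q'(b) = 36(b - 3)(b - 2)(b + 1) vanishes at b ∈ {-1, 2, 3}.
Local minima of P (where P''>0): P(-3)=-27. Local minima of Q: Q(-1)=-141, Q(3)=243.
So the global minimum of f is P(-3) + Q(-1) − 2 = -27 − 141 − 2 = -170, attained at (-3, -1).

(-3, -1)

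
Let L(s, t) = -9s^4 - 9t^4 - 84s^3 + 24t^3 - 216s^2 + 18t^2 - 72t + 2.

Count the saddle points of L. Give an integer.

L separates as a function of s plus a function of t, so ∇L=0 decouples.
∂L/∂s = -36s(s + 3)(s + 4) = 0 at s ∈ {-4, -3, 0}; ∂L/∂t = -36(t - 2)(t - 1)(t + 1) = 0 at t ∈ {-1, 1, 2}.
The Hessian is diagonal: diag(L_ss, L_tt). Second derivatives: L_ss(-4)=-144, L_ss(-3)=108, L_ss(0)=-432; L_tt(-1)=-216, L_tt(1)=72, L_tt(2)=-108.
Saddle points occur where the two diagonal entries have opposite signs: (-4, 1), (-3, -1), (-3, 2), (0, 1). Count: 4.

4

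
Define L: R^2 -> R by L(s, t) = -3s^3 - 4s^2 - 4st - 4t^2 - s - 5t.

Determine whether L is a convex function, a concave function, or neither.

neither

The term -3s^3 is cubic, so the Hessian is not constant.
∂²L/∂s² = -18s - 8, which takes both signs as s varies (negative for sufficiently large s). A diagonal entry of the Hessian changing sign means the Hessian is neither positive- nor negative-semidefinite on all of R^2.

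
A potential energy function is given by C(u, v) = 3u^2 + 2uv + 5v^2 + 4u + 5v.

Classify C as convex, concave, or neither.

convex

C is quadratic, so its Hessian is the constant matrix H = [[6, 2], [2, 10]].
det(H) = 56, tr(H) = 16.
det(H) > 0 and tr(H) > 0, so H is positive definite everywhere: convex.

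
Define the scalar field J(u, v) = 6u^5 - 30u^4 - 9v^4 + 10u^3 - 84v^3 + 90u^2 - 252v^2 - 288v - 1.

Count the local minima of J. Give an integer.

2

J separates as a function of u plus a function of v, so ∇J=0 decouples.
∂J/∂u = 30u(u - 3)(u - 2)(u + 1) = 0 at u ∈ {-1, 0, 2, 3}; ∂J/∂v = -36(v + 1)(v + 2)(v + 4) = 0 at v ∈ {-4, -2, -1}.
The Hessian is diagonal: diag(J_uu, J_vv). Second derivatives: J_uu(-1)=-360, J_uu(0)=180, J_uu(2)=-180, J_uu(3)=360; J_vv(-4)=-216, J_vv(-2)=72, J_vv(-1)=-108.
Local minima occur where both diagonal entries positive: (0, -2), (3, -2). Count: 2.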